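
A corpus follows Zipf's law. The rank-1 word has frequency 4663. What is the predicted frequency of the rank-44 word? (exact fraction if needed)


Zipf's law: freq(rank) = f1 / rank
f1 = 4663, rank = 44
freq = 4663 / 44
GCD(4663, 44) = 1
Simplified: 4663/44

4663/44


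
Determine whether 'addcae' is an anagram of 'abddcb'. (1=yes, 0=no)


Sort characters of 'addcae': 'aacdde'
Sort characters of 'abddcb': 'abbcdd'
Sorted forms differ -> they are NOT anagrams
Result: 0

0


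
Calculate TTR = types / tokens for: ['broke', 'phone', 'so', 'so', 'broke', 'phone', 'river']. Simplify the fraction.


Tokens: 7
Unique types: ('broke', 'phone', 'river', 'so') = 4
TTR = 4/7
Already in lowest terms.

4/7


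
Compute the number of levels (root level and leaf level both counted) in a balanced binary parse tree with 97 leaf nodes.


In a balanced binary tree with n leaves the deepest leaf is ceil(log2(n)) edges below the root,
so counting node levels inclusive of root and leaves gives ceil(log2(n)) + 1 levels.
log2(97) = 6.5999
ceil(6.5999) = 7
levels = 7 + 1 = 8

8


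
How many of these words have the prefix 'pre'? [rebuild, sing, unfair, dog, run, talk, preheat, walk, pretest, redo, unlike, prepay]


Checking each word for prefix 'pre':
  'rebuild' -> no (count: 0)
  'sing' -> no (count: 0)
  'unfair' -> no (count: 0)
  'dog' -> no (count: 0)
  'run' -> no (count: 0)
  'talk' -> no (count: 0)
  'preheat' -> YES, starts with 'pre' (count: 1)
  'walk' -> no (count: 1)
  'pretest' -> YES, starts with 'pre' (count: 2)
  'redo' -> no (count: 2)
  'unlike' -> no (count: 2)
  'prepay' -> YES, starts with 'pre' (count: 3)
Total with prefix 'pre': 3

3


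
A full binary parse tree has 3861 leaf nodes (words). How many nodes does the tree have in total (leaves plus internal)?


Leaf nodes (terminals): 3861
Internal nodes = n - 1 = 3861 - 1 = 3860
Total = leaves + internal = 3861 + 3860 = 7721

7721


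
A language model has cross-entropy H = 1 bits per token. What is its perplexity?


Perplexity formula: PP = 2^H
H = 1
PP = 2^1
Steps: 2^1 = 2
PP = 2

2


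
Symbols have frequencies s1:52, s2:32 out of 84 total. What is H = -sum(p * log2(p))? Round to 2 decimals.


Computing entropy H = -sum(p_i * log2(p_i)):
  s1: p = 52/84 = 0.6190, -p*log2(p) = 0.4283
  s2: p = 32/84 = 0.3810, -p*log2(p) = 0.5304
H = sum of terms = 0.9587
Rounded to 2 decimals: 0.96

0.96


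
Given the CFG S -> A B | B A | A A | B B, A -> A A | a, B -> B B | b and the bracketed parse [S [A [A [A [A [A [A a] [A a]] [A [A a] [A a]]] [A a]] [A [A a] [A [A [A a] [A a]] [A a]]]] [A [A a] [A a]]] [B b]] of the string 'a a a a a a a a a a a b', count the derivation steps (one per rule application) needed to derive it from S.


Every bracketed nonterminal node [X ...] in the tree is produced by exactly one rule application.
Reading the tree off as a leftmost derivation:
  Step 1: S  =>  A B   (applied S -> A B)
  Step 2: A B  =>  A A B   (applied A -> A A)
  Step 3: A A B  =>  A A A B   (applied A -> A A)
  Step 4: A A A B  =>  A A A A B   (applied A -> A A)
  Step 5: A A A A B  =>  A A A A A B   (applied A -> A A)
  Step 6: A A A A A B  =>  A A A A A A B   (applied A -> A A)
  Step 7: A A A A A A B  =>  a A A A A A B   (applied A -> a)
  Step 8: a A A A A A B  =>  a a A A A A B   (applied A -> a)
  Step 9: a a A A A A B  =>  a a A A A A A B   (applied A -> A A)
  Step 10: a a A A A A A B  =>  a a a A A A A B   (applied A -> a)
  Step 11: a a a A A A A B  =>  a a a a A A A B   (applied A -> a)
  Step 12: a a a a A A A B  =>  a a a a a A A B   (applied A -> a)
  Step 13: a a a a a A A B  =>  a a a a a A A A B   (applied A -> A A)
  Step 14: a a a a a A A A B  =>  a a a a a a A A B   (applied A -> a)
  Step 15: a a a a a a A A B  =>  a a a a a a A A A B   (applied A -> A A)
  Step 16: a a a a a a A A A B  =>  a a a a a a A A A A B   (applied A -> A A)
  Step 17: a a a a a a A A A A B  =>  a a a a a a a A A A B   (applied A -> a)
  Step 18: a a a a a a a A A A B  =>  a a a a a a a a A A B   (applied A -> a)
  Step 19: a a a a a a a a A A B  =>  a a a a a a a a a A B   (applied A -> a)
  Step 20: a a a a a a a a a A B  =>  a a a a a a a a a A A B   (applied A -> A A)
  Step 21: a a a a a a a a a A A B  =>  a a a a a a a a a a A B   (applied A -> a)
  Step 22: a a a a a a a a a a A B  =>  a a a a a a a a a a a B   (applied A -> a)
  Step 23: a a a a a a a a a a a B  =>  a a a a a a a a a a a b   (applied B -> b)
Final yield: a a a a a a a a a a a b
Total rewrite steps: 23

23


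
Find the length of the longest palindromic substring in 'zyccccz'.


Scanning 'zyccccz' for palindromic substrings.
Substring at positions 2-5: 'cccc'.
Check: reverse('cccc') = 'cccc' -> palindrome confirmed.
Neighbouring characters ('y' / 'z') break symmetry, so it cannot extend further.
No longer palindromic substring exists; longest length = 4

4


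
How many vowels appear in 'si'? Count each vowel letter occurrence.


Scanning each character of 'si':
  Position 1: 's' -> consonant (running count: 0)
  Position 2: 'i' -> vowel (running count: 1)
Total vowels: 1

1


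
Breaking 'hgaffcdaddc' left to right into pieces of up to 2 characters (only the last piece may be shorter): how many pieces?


'hgaffcdaddc' has 11 characters.
Chunking with max size 2:
  Chunk 1: 'hg' (positions 0-1)
  Chunk 2: 'af' (positions 2-3)
  Chunk 3: 'fc' (positions 4-5)
  Chunk 4: 'da' (positions 6-7)
  Chunk 5: 'dd' (positions 8-9)
  Chunk 6: 'c' (positions 10-10)
Total chunks: ceil(11 / 2) = 6

6


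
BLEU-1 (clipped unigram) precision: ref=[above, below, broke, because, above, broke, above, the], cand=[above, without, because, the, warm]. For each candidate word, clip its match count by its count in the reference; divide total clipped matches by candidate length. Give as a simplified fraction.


Reference word counts: {'above': 3, 'because': 1, 'below': 1, 'broke': 2, 'the': 1}
Checking each candidate word (with clipping):
  'above' -> in reference (ref count 3, used 1/3) -> match (matches: 1)
  'without' -> not in reference -> no match (matches: 1)
  'because' -> in reference (ref count 1, used 1/1) -> match (matches: 2)
  'the' -> in reference (ref count 1, used 1/1) -> match (matches: 3)
  'warm' -> not in reference -> no match (matches: 3)
Clipped matches: 3, Candidate length: 5
Precision = 3/5

3/5


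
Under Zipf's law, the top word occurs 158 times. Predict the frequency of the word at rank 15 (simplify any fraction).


Zipf's law: freq(rank) = f1 / rank
f1 = 158, rank = 15
freq = 158 / 15
GCD(158, 15) = 1
Simplified: 158/15

158/15


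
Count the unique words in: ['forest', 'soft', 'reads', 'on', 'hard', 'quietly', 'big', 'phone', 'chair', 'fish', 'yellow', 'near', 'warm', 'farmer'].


Listing all tokens and tracking unique types:
  Token 1: 'forest' -> NEW (unique so far: 1)
  Token 2: 'soft' -> NEW (unique so far: 2)
  Token 3: 'reads' -> NEW (unique so far: 3)
  Token 4: 'on' -> NEW (unique so far: 4)
  Token 5: 'hard' -> NEW (unique so far: 5)
  Token 6: 'quietly' -> NEW (unique so far: 6)
  Token 7: 'big' -> NEW (unique so far: 7)
  Token 8: 'phone' -> NEW (unique so far: 8)
  Token 9: 'chair' -> NEW (unique so far: 9)
  Token 10: 'fish' -> NEW (unique so far: 10)
  Token 11: 'yellow' -> NEW (unique so far: 11)
  Token 12: 'near' -> NEW (unique so far: 12)
  Token 13: 'warm' -> NEW (unique so far: 13)
  Token 14: 'farmer' -> NEW (unique so far: 14)
Unique types: ('big', 'chair', 'farmer', 'fish', 'forest', 'hard', 'near', 'on', 'phone', 'quietly', 'reads', 'soft', 'warm', 'yellow')
Vocabulary size: 14

14


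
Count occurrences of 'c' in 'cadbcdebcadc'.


Scanning 'cadbcdebcadc' for 'c':
  Position 0: 'c' -> MATCH (count: 1)
  Position 4: 'c' -> MATCH (count: 2)
  Position 8: 'c' -> MATCH (count: 3)
  Position 11: 'c' -> MATCH (count: 4)
Total occurrences of 'c': 4

4


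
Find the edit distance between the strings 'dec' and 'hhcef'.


Building DP table for s1='dec' (len 3) and s2='hhcef' (len 5):
       h  h  c  e  f
    0  1  2  3  4  5
  d 1  1  2  3  4  5
  e 2  2  2  3  3  4
  c 3  3  3  2  3  4
Edit distance = dp[3][5] = 4

4


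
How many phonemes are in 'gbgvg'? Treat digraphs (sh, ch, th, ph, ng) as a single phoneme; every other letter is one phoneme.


Parsing 'gbgvg' greedily, digraphs first:
  'g' -> consonant phoneme (phonemes so far: 1)
  'b' -> consonant phoneme (phonemes so far: 2)
  'g' -> consonant phoneme (phonemes so far: 3)
  'v' -> consonant phoneme (phonemes so far: 4)
  'g' -> consonant phoneme (phonemes so far: 5)
Total phonemes: 5

5


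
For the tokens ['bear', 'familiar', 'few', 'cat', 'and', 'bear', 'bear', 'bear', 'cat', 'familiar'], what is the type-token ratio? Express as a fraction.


Tokens: 10
Unique types: ('and', 'bear', 'cat', 'familiar', 'few') = 5
TTR = 5/10
Simplify: divide both by 5 -> 1/2
TTR = 1/2

1/2


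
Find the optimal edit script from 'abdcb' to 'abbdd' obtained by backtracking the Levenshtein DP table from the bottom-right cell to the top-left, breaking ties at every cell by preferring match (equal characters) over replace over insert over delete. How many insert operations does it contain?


Edit distance = 3. Backtracking from cell (5, 5) with preference match > replace > insert > delete,
then listing the resulting alignment 'abdcb' -> 'abbdd' left to right:
  Step 1: keep 'a'
  Step 2: keep 'b'
  Step 3: replace d->b
  Step 4: replace c->d
  Step 5: replace b->d
Total insertions: 0

0


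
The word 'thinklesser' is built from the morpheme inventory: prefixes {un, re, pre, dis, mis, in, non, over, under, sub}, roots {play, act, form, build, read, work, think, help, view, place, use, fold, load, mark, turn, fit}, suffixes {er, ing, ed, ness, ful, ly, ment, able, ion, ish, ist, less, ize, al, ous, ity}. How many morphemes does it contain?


Segmenting 'thinklesser' against the inventory:
  'think' -> root (morpheme 1)
  'less' -> suffix (morpheme 2)
  'er' -> suffix (morpheme 3)
Total morphemes: 3

3


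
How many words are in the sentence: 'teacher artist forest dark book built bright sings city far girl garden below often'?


Counting words by splitting on spaces:
  Word 1: 'teacher'
  Word 2: 'artist'
  Word 3: 'forest'
  Word 4: 'dark'
  Word 5: 'book'
  Word 6: 'built'
  Word 7: 'bright'
  Word 8: 'sings'
  Word 9: 'city'
  Word 10: 'far'
  Word 11: 'girl'
  Word 12: 'garden'
  Word 13: 'below'
  Word 14: 'often'
Total words: 14

14


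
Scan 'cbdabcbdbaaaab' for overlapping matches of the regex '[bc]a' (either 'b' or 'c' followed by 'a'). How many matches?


Pattern: [bc]a means either 'b' or 'c' followed by 'a'.
Scanning 'cbdabcbdbaaaab' position-by-position:
  Pos 0: window 'cb' -> no
  Pos 1: window 'bd' -> no
  Pos 2: window 'da' -> no
  Pos 3: window 'ab' -> no
  Pos 4: window 'bc' -> no
  Pos 5: window 'cb' -> no
  Pos 6: window 'bd' -> no
  Pos 7: window 'db' -> no
  Pos 8: window 'ba' -> MATCH
  Pos 9: window 'aa' -> no
  Pos 10: window 'aa' -> no
  Pos 11: window 'aa' -> no
  Pos 12: window 'ab' -> no
  Pos 13: window 'b' -> no
Total matches: 1

1


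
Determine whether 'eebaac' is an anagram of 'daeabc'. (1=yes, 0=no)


Sort characters of 'eebaac': 'aabcee'
Sort characters of 'daeabc': 'aabcde'
Sorted forms differ -> they are NOT anagrams
Result: 0

0


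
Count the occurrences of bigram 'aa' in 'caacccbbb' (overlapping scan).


Scanning 'caacccbbb' for bigram 'aa':
  Position 0: 'ca' -> no
  Position 1: 'aa' -> MATCH
  Position 2: 'ac' -> no
  Position 3: 'cc' -> no
  Position 4: 'cc' -> no
  Position 5: 'cb' -> no
  Position 6: 'bb' -> no
  Position 7: 'bb' -> no
Total matches: 1

1


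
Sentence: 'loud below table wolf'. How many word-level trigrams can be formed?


Word trigrams from [4] words:
  Trigram 1: (loud below table)
  Trigram 2: (below table wolf)
Total word trigrams: 4 - 2 = 2

2


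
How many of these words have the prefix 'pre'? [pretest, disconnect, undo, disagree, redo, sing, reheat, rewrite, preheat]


Checking each word for prefix 'pre':
  'pretest' -> YES, starts with 'pre' (count: 1)
  'disconnect' -> no (count: 1)
  'undo' -> no (count: 1)
  'disagree' -> no (count: 1)
  'redo' -> no (count: 1)
  'sing' -> no (count: 1)
  'reheat' -> no (count: 1)
  'rewrite' -> no (count: 1)
  'preheat' -> YES, starts with 'pre' (count: 2)
Total with prefix 'pre': 2

2


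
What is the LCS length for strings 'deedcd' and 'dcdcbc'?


DP table for LCS of 'deedcd' and 'dcdcbc':
       d  c  d  c  b  c
    0  0  0  0  0  0  0
  d 0  1  1  1  1  1  1
  e 0  1  1  1  1  1  1
  e 0  1  1  1  1  1  1
  d 0  1  1  2  2  2  2
  c 0  1  2  2  3  3  3
  d 0  1  2  3  3  3  3
LCS: 'ddc'
LCS length = 3

3


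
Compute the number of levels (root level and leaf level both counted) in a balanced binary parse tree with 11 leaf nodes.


In a balanced binary tree with n leaves the deepest leaf is ceil(log2(n)) edges below the root,
so counting node levels inclusive of root and leaves gives ceil(log2(n)) + 1 levels.
log2(11) = 3.4594
ceil(3.4594) = 4
levels = 4 + 1 = 5

5


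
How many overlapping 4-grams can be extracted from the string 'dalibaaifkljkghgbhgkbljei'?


String 'dalibaaifkljkghgbhgkbljei' has length L = 25.
Number of overlapping n-grams = L - n + 1
Substituting: 25 - 4 + 1 = 22

22


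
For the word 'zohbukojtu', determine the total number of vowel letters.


Scanning each character of 'zohbukojtu':
  Position 1: 'z' -> consonant (running count: 0)
  Position 2: 'o' -> vowel (running count: 1)
  Position 3: 'h' -> consonant (running count: 1)
  Position 4: 'b' -> consonant (running count: 1)
  Position 5: 'u' -> vowel (running count: 2)
  Position 6: 'k' -> consonant (running count: 2)
  Position 7: 'o' -> vowel (running count: 3)
  Position 8: 'j' -> consonant (running count: 3)
  Position 9: 't' -> consonant (running count: 3)
  Position 10: 'u' -> vowel (running count: 4)
Total vowels: 4

4


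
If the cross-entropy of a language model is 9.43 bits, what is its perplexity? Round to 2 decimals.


Perplexity formula: PP = 2^H
H = 9.43
PP = 2^9.43
Decompose: 2^9.43 = 2^9 * 2^0.43
2^9 = 512, 2^0.43 ~ 1.3472336
PP ~ 512 * 1.3472336 = 689.7836032
Rounded to 2 decimals: 689.78

689.78


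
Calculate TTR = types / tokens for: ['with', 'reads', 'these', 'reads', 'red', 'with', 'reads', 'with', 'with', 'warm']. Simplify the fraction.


Tokens: 10
Unique types: ('reads', 'red', 'these', 'warm', 'with') = 5
TTR = 5/10
Simplify: divide both by 5 -> 1/2
TTR = 1/2

1/2


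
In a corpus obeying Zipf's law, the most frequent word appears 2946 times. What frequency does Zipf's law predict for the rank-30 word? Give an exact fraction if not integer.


Zipf's law: freq(rank) = f1 / rank
f1 = 2946, rank = 30
freq = 2946 / 30
GCD(2946, 30) = 6
Simplified: 491/5

491/5


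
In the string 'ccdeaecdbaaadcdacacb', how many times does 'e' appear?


Scanning 'ccdeaecdbaaadcdacacb' for 'e':
  Position 3: 'e' -> MATCH (count: 1)
  Position 5: 'e' -> MATCH (count: 2)
Total occurrences of 'e': 2

2


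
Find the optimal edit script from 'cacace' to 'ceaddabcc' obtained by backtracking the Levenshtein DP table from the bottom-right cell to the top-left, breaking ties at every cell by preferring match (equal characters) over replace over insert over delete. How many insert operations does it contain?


Edit distance = 5. Backtracking from cell (6, 9) with preference match > replace > insert > delete,
then listing the resulting alignment 'cacace' -> 'ceaddabcc' left to right:
  Step 1: keep 'c'
  Step 2: insert 'e' [insertion #1]
  Step 3: keep 'a'
  Step 4: insert 'd' [insertion #2]
  Step 5: replace c->d
  Step 6: keep 'a'
  Step 7: insert 'b' [insertion #3]
  Step 8: keep 'c'
  Step 9: replace e->c
Total insertions: 3

3


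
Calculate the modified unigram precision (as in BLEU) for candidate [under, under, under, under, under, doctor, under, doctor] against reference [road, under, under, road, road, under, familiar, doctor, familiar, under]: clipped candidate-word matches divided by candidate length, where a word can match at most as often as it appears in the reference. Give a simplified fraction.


Reference word counts: {'doctor': 1, 'familiar': 2, 'road': 3, 'under': 4}
Checking each candidate word (with clipping):
  'under' -> in reference (ref count 4, used 1/4) -> match (matches: 1)
  'under' -> in reference (ref count 4, used 2/4) -> match (matches: 2)
  'under' -> in reference (ref count 4, used 3/4) -> match (matches: 3)
  'under' -> in reference (ref count 4, used 4/4) -> match (matches: 4)
  'under' -> ref count 4 already used up (4/4) -> clipped, no match (matches: 4)
  'doctor' -> in reference (ref count 1, used 1/1) -> match (matches: 5)
  'under' -> ref count 4 already used up (4/4) -> clipped, no match (matches: 5)
  'doctor' -> ref count 1 already used up (1/1) -> clipped, no match (matches: 5)
Clipped matches: 5, Candidate length: 8
Precision = 5/8

5/8


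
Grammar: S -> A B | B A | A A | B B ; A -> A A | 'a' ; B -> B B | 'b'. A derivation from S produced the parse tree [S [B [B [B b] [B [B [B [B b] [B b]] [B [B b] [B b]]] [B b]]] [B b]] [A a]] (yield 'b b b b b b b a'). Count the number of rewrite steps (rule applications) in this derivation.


Every bracketed nonterminal node [X ...] in the tree is produced by exactly one rule application.
Reading the tree off as a leftmost derivation:
  Step 1: S  =>  B A   (applied S -> B A)
  Step 2: B A  =>  B B A   (applied B -> B B)
  Step 3: B B A  =>  B B B A   (applied B -> B B)
  Step 4: B B B A  =>  b B B A   (applied B -> b)
  Step 5: b B B A  =>  b B B B A   (applied B -> B B)
  Step 6: b B B B A  =>  b B B B B A   (applied B -> B B)
  Step 7: b B B B B A  =>  b B B B B B A   (applied B -> B B)
  Step 8: b B B B B B A  =>  b b B B B B A   (applied B -> b)
  Step 9: b b B B B B A  =>  b b b B B B A   (applied B -> b)
  Step 10: b b b B B B A  =>  b b b B B B B A   (applied B -> B B)
  Step 11: b b b B B B B A  =>  b b b b B B B A   (applied B -> b)
  Step 12: b b b b B B B A  =>  b b b b b B B A   (applied B -> b)
  Step 13: b b b b b B B A  =>  b b b b b b B A   (applied B -> b)
  Step 14: b b b b b b B A  =>  b b b b b b b A   (applied B -> b)
  Step 15: b b b b b b b A  =>  b b b b b b b a   (applied A -> a)
Final yield: b b b b b b b a
Total rewrite steps: 15

15


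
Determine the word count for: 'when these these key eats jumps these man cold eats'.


Counting words by splitting on spaces:
  Word 1: 'when'
  Word 2: 'these'
  Word 3: 'these'
  Word 4: 'key'
  Word 5: 'eats'
  Word 6: 'jumps'
  Word 7: 'these'
  Word 8: 'man'
  Word 9: 'cold'
  Word 10: 'eats'
Total words: 10

10


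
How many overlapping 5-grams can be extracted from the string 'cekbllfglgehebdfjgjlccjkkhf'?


String 'cekbllfglgehebdfjgjlccjkkhf' has length L = 27.
Number of overlapping n-grams = L - n + 1
Substituting: 27 - 5 + 1 = 23

23


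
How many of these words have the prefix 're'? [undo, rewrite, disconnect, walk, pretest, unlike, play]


Checking each word for prefix 're':
  'undo' -> no (count: 0)
  'rewrite' -> YES, starts with 're' (count: 1)
  'disconnect' -> no (count: 1)
  'walk' -> no (count: 1)
  'pretest' -> no (count: 1)
  'unlike' -> no (count: 1)
  'play' -> no (count: 1)
Total with prefix 're': 1

1


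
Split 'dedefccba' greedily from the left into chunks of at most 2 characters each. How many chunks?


'dedefccba' has 9 characters.
Chunking with max size 2:
  Chunk 1: 'de' (positions 0-1)
  Chunk 2: 'de' (positions 2-3)
  Chunk 3: 'fc' (positions 4-5)
  Chunk 4: 'cb' (positions 6-7)
  Chunk 5: 'a' (positions 8-8)
Total chunks: ceil(9 / 2) = 5

5


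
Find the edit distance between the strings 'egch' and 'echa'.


Building DP table for s1='egch' (len 4) and s2='echa' (len 4):
       e  c  h  a
    0  1  2  3  4
  e 1  0  1  2  3
  g 2  1  1  2  3
  c 3  2  1  2  3
  h 4  3  2  1  2
Edit distance = dp[4][4] = 2

2


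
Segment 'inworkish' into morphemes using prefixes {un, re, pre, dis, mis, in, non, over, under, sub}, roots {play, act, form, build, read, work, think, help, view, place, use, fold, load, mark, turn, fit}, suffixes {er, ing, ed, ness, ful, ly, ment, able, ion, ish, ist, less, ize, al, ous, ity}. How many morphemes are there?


Segmenting 'inworkish' against the inventory:
  'in' -> prefix (morpheme 1)
  'work' -> root (morpheme 2)
  'ish' -> suffix (morpheme 3)
Total morphemes: 3

3


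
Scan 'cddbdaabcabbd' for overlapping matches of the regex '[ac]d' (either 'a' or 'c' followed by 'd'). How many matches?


Pattern: [ac]d means either 'a' or 'c' followed by 'd'.
Scanning 'cddbdaabcabbd' position-by-position:
  Pos 0: window 'cd' -> MATCH
  Pos 1: window 'dd' -> no
  Pos 2: window 'db' -> no
  Pos 3: window 'bd' -> no
  Pos 4: window 'da' -> no
  Pos 5: window 'aa' -> no
  Pos 6: window 'ab' -> no
  Pos 7: window 'bc' -> no
  Pos 8: window 'ca' -> no
  Pos 9: window 'ab' -> no
  Pos 10: window 'bb' -> no
  Pos 11: window 'bd' -> no
  Pos 12: window 'd' -> no
Total matches: 1

1


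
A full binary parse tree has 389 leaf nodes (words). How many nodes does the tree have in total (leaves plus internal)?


Leaf nodes (terminals): 389
Internal nodes = n - 1 = 389 - 1 = 388
Total = leaves + internal = 389 + 388 = 777

777


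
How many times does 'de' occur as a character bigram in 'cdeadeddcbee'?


Scanning 'cdeadeddcbee' for bigram 'de':
  Position 0: 'cd' -> no
  Position 1: 'de' -> MATCH
  Position 2: 'ea' -> no
  Position 3: 'ad' -> no
  Position 4: 'de' -> MATCH
  Position 5: 'ed' -> no
  Position 6: 'dd' -> no
  Position 7: 'dc' -> no
  Position 8: 'cb' -> no
  Position 9: 'be' -> no
  Position 10: 'ee' -> no
Total matches: 2

2


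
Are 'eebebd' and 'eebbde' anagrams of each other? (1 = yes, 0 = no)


Sort characters of 'eebebd': 'bbdeee'
Sort characters of 'eebbde': 'bbdeee'
Sorted forms match -> they ARE anagrams
Result: 1

1


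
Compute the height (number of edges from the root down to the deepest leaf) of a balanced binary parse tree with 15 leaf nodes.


In a balanced binary tree with n leaves the deepest leaf is ceil(log2(n)) edges below the root.
log2(15) = 3.9069
ceil(3.9069) = 4
height (edges) = 4

4


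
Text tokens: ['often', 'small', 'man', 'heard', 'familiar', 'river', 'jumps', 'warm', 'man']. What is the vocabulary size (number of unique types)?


Listing all tokens and tracking unique types:
  Token 1: 'often' -> NEW (unique so far: 1)
  Token 2: 'small' -> NEW (unique so far: 2)
  Token 3: 'man' -> NEW (unique so far: 3)
  Token 4: 'heard' -> NEW (unique so far: 4)
  Token 5: 'familiar' -> NEW (unique so far: 5)
  Token 6: 'river' -> NEW (unique so far: 6)
  Token 7: 'jumps' -> NEW (unique so far: 7)
  Token 8: 'warm' -> NEW (unique so far: 8)
  Token 9: 'man' -> duplicate (unique so far: 8)
Unique types: ('familiar', 'heard', 'jumps', 'man', 'often', 'river', 'small', 'warm')
Vocabulary size: 8

8


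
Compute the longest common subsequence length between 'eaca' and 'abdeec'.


DP table for LCS of 'eaca' and 'abdeec':
       a  b  d  e  e  c
    0  0  0  0  0  0  0
  e 0  0  0  0  1  1  1
  a 0  1  1  1  1  1  1
  c 0  1  1  1  1  1  2
  a 0  1  1  1  1  1  2
LCS: 'ec'
LCS length = 2

2


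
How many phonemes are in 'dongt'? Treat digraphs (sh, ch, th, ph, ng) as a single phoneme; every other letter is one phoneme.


Parsing 'dongt' greedily, digraphs first:
  'd' -> consonant phoneme (phonemes so far: 1)
  'o' -> vowel phoneme (phonemes so far: 2)
  'ng' -> digraph (1 consonant phoneme) (phonemes so far: 3)
  't' -> consonant phoneme (phonemes so far: 4)
Total phonemes: 4

4


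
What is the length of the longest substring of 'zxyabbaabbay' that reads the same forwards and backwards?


Scanning 'zxyabbaabbay' for palindromic substrings.
Substring at positions 2-11: 'yabbaabbay'.
Check: reverse('yabbaabbay') = 'yabbaabbay' -> palindrome confirmed.
Neighbouring characters ('x' / '-') break symmetry, so it cannot extend further.
No longer palindromic substring exists; longest length = 10

10


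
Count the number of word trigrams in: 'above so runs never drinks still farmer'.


Word trigrams from [7] words:
  Trigram 1: (above so runs)
  Trigram 2: (so runs never)
  Trigram 3: (runs never drinks)
  Trigram 4: (never drinks still)
  Trigram 5: (drinks still farmer)
Total word trigrams: 7 - 2 = 5

5


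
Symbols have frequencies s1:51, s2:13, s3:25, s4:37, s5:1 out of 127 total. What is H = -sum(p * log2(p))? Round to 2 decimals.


Computing entropy H = -sum(p_i * log2(p_i)):
  s1: p = 51/127 = 0.4016, -p*log2(p) = 0.5286
  s2: p = 13/127 = 0.1024, -p*log2(p) = 0.3366
  s3: p = 25/127 = 0.1969, -p*log2(p) = 0.4616
  s4: p = 37/127 = 0.2913, -p*log2(p) = 0.5184
  s5: p = 1/127 = 0.0079, -p*log2(p) = 0.0550
H = sum of terms = 1.9002
Rounded to 2 decimals: 1.90

1.90


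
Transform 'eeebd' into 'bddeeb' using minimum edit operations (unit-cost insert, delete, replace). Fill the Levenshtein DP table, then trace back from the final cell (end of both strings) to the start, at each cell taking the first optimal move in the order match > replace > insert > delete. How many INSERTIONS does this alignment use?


Edit distance = 4. Backtracking from cell (5, 6) with preference match > replace > insert > delete,
then listing the resulting alignment 'eeebd' -> 'bddeeb' left to right:
  Step 1: insert 'b' [insertion #1]
  Step 2: insert 'd' [insertion #2]
  Step 3: replace e->d
  Step 4: keep 'e'
  Step 5: keep 'e'
  Step 6: keep 'b'
  Step 7: delete 'd'
Total insertions: 2

2


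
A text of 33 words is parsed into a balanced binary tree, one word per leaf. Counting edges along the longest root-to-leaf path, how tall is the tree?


In a balanced binary tree with n leaves the deepest leaf is ceil(log2(n)) edges below the root.
log2(33) = 5.0444
ceil(5.0444) = 6
height (edges) = 6

6


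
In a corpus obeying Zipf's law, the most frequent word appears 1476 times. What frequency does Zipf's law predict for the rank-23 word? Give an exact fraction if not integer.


Zipf's law: freq(rank) = f1 / rank
f1 = 1476, rank = 23
freq = 1476 / 23
GCD(1476, 23) = 1
Simplified: 1476/23

1476/23


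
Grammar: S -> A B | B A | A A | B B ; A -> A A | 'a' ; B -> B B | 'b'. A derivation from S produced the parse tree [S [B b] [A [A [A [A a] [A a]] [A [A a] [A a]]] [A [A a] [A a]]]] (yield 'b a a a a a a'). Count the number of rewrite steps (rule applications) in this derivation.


Every bracketed nonterminal node [X ...] in the tree is produced by exactly one rule application.
Reading the tree off as a leftmost derivation:
  Step 1: S  =>  B A   (applied S -> B A)
  Step 2: B A  =>  b A   (applied B -> b)
  Step 3: b A  =>  b A A   (applied A -> A A)
  Step 4: b A A  =>  b A A A   (applied A -> A A)
  Step 5: b A A A  =>  b A A A A   (applied A -> A A)
  Step 6: b A A A A  =>  b a A A A   (applied A -> a)
  Step 7: b a A A A  =>  b a a A A   (applied A -> a)
  Step 8: b a a A A  =>  b a a A A A   (applied A -> A A)
  Step 9: b a a A A A  =>  b a a a A A   (applied A -> a)
  Step 10: b a a a A A  =>  b a a a a A   (applied A -> a)
  Step 11: b a a a a A  =>  b a a a a A A   (applied A -> A A)
  Step 12: b a a a a A A  =>  b a a a a a A   (applied A -> a)
  Step 13: b a a a a a A  =>  b a a a a a a   (applied A -> a)
Final yield: b a a a a a a
Total rewrite steps: 13

13


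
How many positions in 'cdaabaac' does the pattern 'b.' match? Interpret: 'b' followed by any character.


Pattern: b. means 'b' followed by any character.
Scanning 'cdaabaac' position-by-position:
  Pos 0: window 'cd' -> no
  Pos 1: window 'da' -> no
  Pos 2: window 'aa' -> no
  Pos 3: window 'ab' -> no
  Pos 4: window 'ba' -> MATCH
  Pos 5: window 'aa' -> no
  Pos 6: window 'ac' -> no
  Pos 7: window 'c' -> no
Total matches: 1

1


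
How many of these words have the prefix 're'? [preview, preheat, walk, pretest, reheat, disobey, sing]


Checking each word for prefix 're':
  'preview' -> no (count: 0)
  'preheat' -> no (count: 0)
  'walk' -> no (count: 0)
  'pretest' -> no (count: 0)
  'reheat' -> YES, starts with 're' (count: 1)
  'disobey' -> no (count: 1)
  'sing' -> no (count: 1)
Total with prefix 're': 1

1


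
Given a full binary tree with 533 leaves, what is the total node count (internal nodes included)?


Leaf nodes (terminals): 533
Internal nodes = n - 1 = 533 - 1 = 532
Total = leaves + internal = 533 + 532 = 1065

1065


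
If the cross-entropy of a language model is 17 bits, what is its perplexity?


Perplexity formula: PP = 2^H
H = 17
PP = 2^17
PP = 2^17 = 131072

131072


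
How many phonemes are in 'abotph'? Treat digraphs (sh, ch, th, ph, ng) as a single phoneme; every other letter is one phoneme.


Parsing 'abotph' greedily, digraphs first:
  'a' -> vowel phoneme (phonemes so far: 1)
  'b' -> consonant phoneme (phonemes so far: 2)
  'o' -> vowel phoneme (phonemes so far: 3)
  't' -> consonant phoneme (phonemes so far: 4)
  'ph' -> digraph (1 consonant phoneme) (phonemes so far: 5)
Total phonemes: 5

5


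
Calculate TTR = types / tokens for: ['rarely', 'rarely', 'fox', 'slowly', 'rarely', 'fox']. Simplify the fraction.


Tokens: 6
Unique types: ('fox', 'rarely', 'slowly') = 3
TTR = 3/6
Simplify: divide both by 3 -> 1/2
TTR = 1/2

1/2


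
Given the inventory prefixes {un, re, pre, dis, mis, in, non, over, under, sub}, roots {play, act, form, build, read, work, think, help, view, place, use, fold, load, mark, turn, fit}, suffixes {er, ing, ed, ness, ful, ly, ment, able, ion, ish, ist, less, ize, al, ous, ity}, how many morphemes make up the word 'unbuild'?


Segmenting 'unbuild' against the inventory:
  'un' -> prefix (morpheme 1)
  'build' -> root (morpheme 2)
Total morphemes: 2

2


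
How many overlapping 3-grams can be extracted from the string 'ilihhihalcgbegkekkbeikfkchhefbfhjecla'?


String 'ilihhihalcgbegkekkbeikfkchhefbfhjecla' has length L = 37.
Number of overlapping n-grams = L - n + 1
Substituting: 37 - 3 + 1 = 35

35


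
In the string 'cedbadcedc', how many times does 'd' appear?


Scanning 'cedbadcedc' for 'd':
  Position 2: 'd' -> MATCH (count: 1)
  Position 5: 'd' -> MATCH (count: 2)
  Position 8: 'd' -> MATCH (count: 3)
Total occurrences of 'd': 3

3


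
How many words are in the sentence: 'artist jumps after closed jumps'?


Counting words by splitting on spaces:
  Word 1: 'artist'
  Word 2: 'jumps'
  Word 3: 'after'
  Word 4: 'closed'
  Word 5: 'jumps'
Total words: 5

5


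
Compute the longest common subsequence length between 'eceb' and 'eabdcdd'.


DP table for LCS of 'eceb' and 'eabdcdd':
       e  a  b  d  c  d  d
    0  0  0  0  0  0  0  0
  e 0  1  1  1  1  1  1  1
  c 0  1  1  1  1  2  2  2
  e 0  1  1  1  1  2  2  2
  b 0  1  1  2  2  2  2  2
LCS: 'ec'
LCS length = 2

2


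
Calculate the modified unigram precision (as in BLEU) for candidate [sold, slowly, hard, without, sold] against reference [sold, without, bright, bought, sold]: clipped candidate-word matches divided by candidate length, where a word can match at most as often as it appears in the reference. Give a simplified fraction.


Reference word counts: {'bought': 1, 'bright': 1, 'sold': 2, 'without': 1}
Checking each candidate word (with clipping):
  'sold' -> in reference (ref count 2, used 1/2) -> match (matches: 1)
  'slowly' -> not in reference -> no match (matches: 1)
  'hard' -> not in reference -> no match (matches: 1)
  'without' -> in reference (ref count 1, used 1/1) -> match (matches: 2)
  'sold' -> in reference (ref count 2, used 2/2) -> match (matches: 3)
Clipped matches: 3, Candidate length: 5
Precision = 3/5

3/5


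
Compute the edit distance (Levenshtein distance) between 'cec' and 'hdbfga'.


Building DP table for s1='cec' (len 3) and s2='hdbfga' (len 6):
       h  d  b  f  g  a
    0  1  2  3  4  5  6
  c 1  1  2  3  4  5  6
  e 2  2  2  3  4  5  6
  c 3  3  3  3  4  5  6
Edit distance = dp[3][6] = 6

6


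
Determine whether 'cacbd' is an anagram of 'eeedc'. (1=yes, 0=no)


Sort characters of 'cacbd': 'abccd'
Sort characters of 'eeedc': 'cdeee'
Sorted forms differ -> they are NOT anagrams
Result: 0

0


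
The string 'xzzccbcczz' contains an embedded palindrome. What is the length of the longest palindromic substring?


Scanning 'xzzccbcczz' for palindromic substrings.
Substring at positions 1-9: 'zzccbcczz'.
Check: reverse('zzccbcczz') = 'zzccbcczz' -> palindrome confirmed.
Neighbouring characters ('x' / '-') break symmetry, so it cannot extend further.
No longer palindromic substring exists; longest length = 9

9


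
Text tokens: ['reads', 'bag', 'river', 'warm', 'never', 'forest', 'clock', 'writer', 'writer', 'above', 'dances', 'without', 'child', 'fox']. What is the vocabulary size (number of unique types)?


Listing all tokens and tracking unique types:
  Token 1: 'reads' -> NEW (unique so far: 1)
  Token 2: 'bag' -> NEW (unique so far: 2)
  Token 3: 'river' -> NEW (unique so far: 3)
  Token 4: 'warm' -> NEW (unique so far: 4)
  Token 5: 'never' -> NEW (unique so far: 5)
  Token 6: 'forest' -> NEW (unique so far: 6)
  Token 7: 'clock' -> NEW (unique so far: 7)
  Token 8: 'writer' -> NEW (unique so far: 8)
  Token 9: 'writer' -> duplicate (unique so far: 8)
  Token 10: 'above' -> NEW (unique so far: 9)
  Token 11: 'dances' -> NEW (unique so far: 10)
  Token 12: 'without' -> NEW (unique so far: 11)
  Token 13: 'child' -> NEW (unique so far: 12)
  Token 14: 'fox' -> NEW (unique so far: 13)
Unique types: ('above', 'bag', 'child', 'clock', 'dances', 'forest', 'fox', 'never', 'reads', 'river', 'warm', 'without', 'writer')
Vocabulary size: 13

13


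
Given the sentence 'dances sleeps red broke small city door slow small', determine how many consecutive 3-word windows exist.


Word trigrams from [9] words:
  Trigram 1: (dances sleeps red)
  Trigram 2: (sleeps red broke)
  Trigram 3: (red broke small)
  Trigram 4: (broke small city)
  Trigram 5: (small city door)
  Trigram 6: (city door slow)
  Trigram 7: (door slow small)
Total word trigrams: 9 - 2 = 7

7


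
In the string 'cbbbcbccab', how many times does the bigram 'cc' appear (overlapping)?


Scanning 'cbbbcbccab' for bigram 'cc':
  Position 0: 'cb' -> no
  Position 1: 'bb' -> no
  Position 2: 'bb' -> no
  Position 3: 'bc' -> no
  Position 4: 'cb' -> no
  Position 5: 'bc' -> no
  Position 6: 'cc' -> MATCH
  Position 7: 'ca' -> no
  Position 8: 'ab' -> no
Total matches: 1

1


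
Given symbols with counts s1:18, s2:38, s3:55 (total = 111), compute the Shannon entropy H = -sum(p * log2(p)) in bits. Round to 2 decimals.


Computing entropy H = -sum(p_i * log2(p_i)):
  s1: p = 18/111 = 0.1622, -p*log2(p) = 0.4256
  s2: p = 38/111 = 0.3423, -p*log2(p) = 0.5294
  s3: p = 55/111 = 0.4955, -p*log2(p) = 0.5020
H = sum of terms = 1.4570
Rounded to 2 decimals: 1.46

1.46


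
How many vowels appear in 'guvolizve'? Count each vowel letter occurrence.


Scanning each character of 'guvolizve':
  Position 1: 'g' -> consonant (running count: 0)
  Position 2: 'u' -> vowel (running count: 1)
  Position 3: 'v' -> consonant (running count: 1)
  Position 4: 'o' -> vowel (running count: 2)
  Position 5: 'l' -> consonant (running count: 2)
  Position 6: 'i' -> vowel (running count: 3)
  Position 7: 'z' -> consonant (running count: 3)
  Position 8: 'v' -> consonant (running count: 3)
  Position 9: 'e' -> vowel (running count: 4)
Total vowels: 4

4


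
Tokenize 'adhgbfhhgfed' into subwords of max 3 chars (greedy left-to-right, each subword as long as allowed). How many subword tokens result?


'adhgbfhhgfed' has 12 characters.
Chunking with max size 3:
  Chunk 1: 'adh' (positions 0-2)
  Chunk 2: 'gbf' (positions 3-5)
  Chunk 3: 'hhg' (positions 6-8)
  Chunk 4: 'fed' (positions 9-11)
Total chunks: ceil(12 / 3) = 4

4


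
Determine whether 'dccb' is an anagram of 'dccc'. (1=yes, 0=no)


Sort characters of 'dccb': 'bccd'
Sort characters of 'dccc': 'cccd'
Sorted forms differ -> they are NOT anagrams
Result: 0

0


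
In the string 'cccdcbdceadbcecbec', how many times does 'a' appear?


Scanning 'cccdcbdceadbcecbec' for 'a':
  Position 9: 'a' -> MATCH (count: 1)
Total occurrences of 'a': 1

1


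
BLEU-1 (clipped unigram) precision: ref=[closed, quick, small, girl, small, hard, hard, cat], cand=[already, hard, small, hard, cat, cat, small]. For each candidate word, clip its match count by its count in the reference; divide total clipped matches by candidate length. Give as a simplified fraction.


Reference word counts: {'cat': 1, 'closed': 1, 'girl': 1, 'hard': 2, 'quick': 1, 'small': 2}
Checking each candidate word (with clipping):
  'already' -> not in reference -> no match (matches: 0)
  'hard' -> in reference (ref count 2, used 1/2) -> match (matches: 1)
  'small' -> in reference (ref count 2, used 1/2) -> match (matches: 2)
  'hard' -> in reference (ref count 2, used 2/2) -> match (matches: 3)
  'cat' -> in reference (ref count 1, used 1/1) -> match (matches: 4)
  'cat' -> ref count 1 already used up (1/1) -> clipped, no match (matches: 4)
  'small' -> in reference (ref count 2, used 2/2) -> match (matches: 5)
Clipped matches: 5, Candidate length: 7
Precision = 5/7

5/7


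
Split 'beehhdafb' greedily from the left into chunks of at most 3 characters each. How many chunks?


'beehhdafb' has 9 characters.
Chunking with max size 3:
  Chunk 1: 'bee' (positions 0-2)
  Chunk 2: 'hhd' (positions 3-5)
  Chunk 3: 'afb' (positions 6-8)
Total chunks: ceil(9 / 3) = 3

3


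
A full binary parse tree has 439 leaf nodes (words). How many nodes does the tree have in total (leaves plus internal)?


Leaf nodes (terminals): 439
Internal nodes = n - 1 = 439 - 1 = 438
Total = leaves + internal = 439 + 438 = 877

877


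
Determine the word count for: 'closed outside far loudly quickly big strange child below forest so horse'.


Counting words by splitting on spaces:
  Word 1: 'closed'
  Word 2: 'outside'
  Word 3: 'far'
  Word 4: 'loudly'
  Word 5: 'quickly'
  Word 6: 'big'
  Word 7: 'strange'
  Word 8: 'child'
  Word 9: 'below'
  Word 10: 'forest'
  Word 11: 'so'
  Word 12: 'horse'
Total words: 12

12


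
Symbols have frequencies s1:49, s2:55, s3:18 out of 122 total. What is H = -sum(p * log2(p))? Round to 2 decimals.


Computing entropy H = -sum(p_i * log2(p_i)):
  s1: p = 49/122 = 0.4016, -p*log2(p) = 0.5286
  s2: p = 55/122 = 0.4508, -p*log2(p) = 0.5182
  s3: p = 18/122 = 0.1475, -p*log2(p) = 0.4073
H = sum of terms = 1.4541
Rounded to 2 decimals: 1.45

1.45


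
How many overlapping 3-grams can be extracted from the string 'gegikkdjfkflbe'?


String 'gegikkdjfkflbe' has length L = 14.
Number of overlapping n-grams = L - n + 1
Substituting: 14 - 3 + 1 = 12

12


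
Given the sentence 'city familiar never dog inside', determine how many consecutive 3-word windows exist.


Word trigrams from [5] words:
  Trigram 1: (city familiar never)
  Trigram 2: (familiar never dog)
  Trigram 3: (never dog inside)
Total word trigrams: 5 - 2 = 3

3


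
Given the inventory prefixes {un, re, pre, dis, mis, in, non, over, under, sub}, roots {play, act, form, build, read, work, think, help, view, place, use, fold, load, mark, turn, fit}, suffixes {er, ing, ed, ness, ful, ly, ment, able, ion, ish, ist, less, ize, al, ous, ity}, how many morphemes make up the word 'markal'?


Segmenting 'markal' against the inventory:
  'mark' -> root (morpheme 1)
  'al' -> suffix (morpheme 2)
Total morphemes: 2

2


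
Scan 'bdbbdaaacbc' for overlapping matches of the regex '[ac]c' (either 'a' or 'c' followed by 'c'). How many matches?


Pattern: [ac]c means either 'a' or 'c' followed by 'c'.
Scanning 'bdbbdaaacbc' position-by-position:
  Pos 0: window 'bd' -> no
  Pos 1: window 'db' -> no
  Pos 2: window 'bb' -> no
  Pos 3: window 'bd' -> no
  Pos 4: window 'da' -> no
  Pos 5: window 'aa' -> no
  Pos 6: window 'aa' -> no
  Pos 7: window 'ac' -> MATCH
  Pos 8: window 'cb' -> no
  Pos 9: window 'bc' -> no
  Pos 10: window 'c' -> no
Total matches: 1

1


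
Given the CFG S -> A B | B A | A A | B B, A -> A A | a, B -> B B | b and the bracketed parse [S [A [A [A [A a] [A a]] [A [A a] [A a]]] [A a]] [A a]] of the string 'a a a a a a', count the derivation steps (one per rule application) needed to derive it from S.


Every bracketed nonterminal node [X ...] in the tree is produced by exactly one rule application.
Reading the tree off as a leftmost derivation:
  Step 1: S  =>  A A   (applied S -> A A)
  Step 2: A A  =>  A A A   (applied A -> A A)
  Step 3: A A A  =>  A A A A   (applied A -> A A)
  Step 4: A A A A  =>  A A A A A   (applied A -> A A)
  Step 5: A A A A A  =>  a A A A A   (applied A -> a)
  Step 6: a A A A A  =>  a a A A A   (applied A -> a)
  Step 7: a a A A A  =>  a a A A A A   (applied A -> A A)
  Step 8: a a A A A A  =>  a a a A A A   (applied A -> a)
  Step 9: a a a A A A  =>  a a a a A A   (applied A -> a)
  Step 10: a a a a A A  =>  a a a a a A   (applied A -> a)
  Step 11: a a a a a A  =>  a a a a a a   (applied A -> a)
Final yield: a a a a a a
Total rewrite steps: 11

11
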